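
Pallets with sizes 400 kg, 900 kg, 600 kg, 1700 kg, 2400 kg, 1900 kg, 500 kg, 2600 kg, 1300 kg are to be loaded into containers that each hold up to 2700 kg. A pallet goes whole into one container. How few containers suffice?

Total = 2600 + 2400 + 1900 + 1700 + 1300 + 900 + 600 + 500 + 400 = 12300 kg.
Lower bound: ⌈12300/2700⌉ = 5 containers.
A packing using 5 containers:
  container 1: 2600 = 2600
  container 2: 2400 = 2400
  container 3: 1900 + 600 = 2500
  container 4: 1700 + 900 = 2600
  container 5: 1300 + 500 + 400 = 2200
This matches the lower bound, so 5 is optimal.

5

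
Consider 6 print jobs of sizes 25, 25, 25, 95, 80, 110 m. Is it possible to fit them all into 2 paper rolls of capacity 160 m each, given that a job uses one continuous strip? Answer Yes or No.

No

Total = 360 m; ⌈360/160⌉ = 3.
At least 3 paper rolls are required, but only 2 are allowed.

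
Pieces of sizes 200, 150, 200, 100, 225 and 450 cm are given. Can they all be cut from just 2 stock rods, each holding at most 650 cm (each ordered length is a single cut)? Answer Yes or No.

Total = 1325 cm; ⌈1325/650⌉ = 3.
At least 3 stock rods are required, but only 2 are allowed.

No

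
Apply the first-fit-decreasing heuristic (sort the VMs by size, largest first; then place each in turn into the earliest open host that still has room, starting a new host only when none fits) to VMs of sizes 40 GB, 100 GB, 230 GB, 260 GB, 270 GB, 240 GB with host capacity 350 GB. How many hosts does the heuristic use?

Sorted descending: 270, 260, 240, 230, 100, 40.
  270 → host 1 (new)  [load 270/350]
  260 → host 2 (new)  [load 260/350]
  240 → host 3 (new)  [load 240/350]
  230 → host 4 (new)  [load 230/350]
  100 → host 3  [load 340/350]
  40 → host 1  [load 310/350]
4 hosts opened.

4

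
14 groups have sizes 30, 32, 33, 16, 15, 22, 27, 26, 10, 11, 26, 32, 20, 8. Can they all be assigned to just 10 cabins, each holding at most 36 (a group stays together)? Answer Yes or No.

Yes

A valid assignment using 10 cabins:
  cabin 1: 33 = 33
  cabin 2: 32 = 32
  cabin 3: 32 = 32
  cabin 4: 30 = 30
  cabin 5: 27 + 8 = 35
  cabin 6: 26 + 10 = 36
  cabin 7: 26 = 26
  cabin 8: 22 + 11 = 33
  cabin 9: 20 + 16 = 36
  cabin 10: 15 = 15
Every load is within 36, so 10 cabins suffice.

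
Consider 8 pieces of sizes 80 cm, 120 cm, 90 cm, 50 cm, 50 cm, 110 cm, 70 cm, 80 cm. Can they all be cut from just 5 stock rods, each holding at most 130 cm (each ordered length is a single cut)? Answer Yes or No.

Total = 650 cm; ⌈650/130⌉ = 5.
6 pieces each exceed half the capacity and cannot share a stock rod, forcing at least 6 stock rods.
At least 6 stock rods are required, but only 5 are allowed.

No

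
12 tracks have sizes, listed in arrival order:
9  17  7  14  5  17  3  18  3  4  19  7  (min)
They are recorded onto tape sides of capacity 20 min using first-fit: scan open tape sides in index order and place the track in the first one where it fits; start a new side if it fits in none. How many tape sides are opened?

  9 → side 1 (new)  [load 9/20]
  17 → side 2 (new)  [load 17/20]
  7 → side 1  [load 16/20]
  14 → side 3 (new)  [load 14/20]
  5 → side 3  [load 19/20]
  17 → side 4 (new)  [load 17/20]
  3 → side 1  [load 19/20]
  18 → side 5 (new)  [load 18/20]
  3 → side 2  [load 20/20]
  4 → side 6 (new)  [load 4/20]
  19 → side 7 (new)  [load 19/20]
  7 → side 6  [load 11/20]
7 tape sides opened.

7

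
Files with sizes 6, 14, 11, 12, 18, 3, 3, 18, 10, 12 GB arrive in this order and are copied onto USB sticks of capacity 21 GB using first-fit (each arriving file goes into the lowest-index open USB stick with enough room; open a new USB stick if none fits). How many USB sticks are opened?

  6 → USB stick 1 (new)  [load 6/21]
  14 → USB stick 1  [load 20/21]
  11 → USB stick 2 (new)  [load 11/21]
  12 → USB stick 3 (new)  [load 12/21]
  18 → USB stick 4 (new)  [load 18/21]
  3 → USB stick 2  [load 14/21]
  3 → USB stick 2  [load 17/21]
  18 → USB stick 5 (new)  [load 18/21]
  10 → USB stick 6 (new)  [load 10/21]
  12 → USB stick 7 (new)  [load 12/21]
7 USB sticks opened.

7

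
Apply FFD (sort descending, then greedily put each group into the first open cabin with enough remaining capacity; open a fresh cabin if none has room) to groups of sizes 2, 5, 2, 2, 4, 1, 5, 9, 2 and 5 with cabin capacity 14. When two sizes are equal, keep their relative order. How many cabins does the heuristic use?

Sorted descending: 9, 5, 5, 5, 4, 2, 2, 2, 2, 1.
  9 → cabin 1 (new)  [load 9/14]
  5 → cabin 1  [load 14/14]
  5 → cabin 2 (new)  [load 5/14]
  5 → cabin 2  [load 10/14]
  4 → cabin 2  [load 14/14]
  2 → cabin 3 (new)  [load 2/14]
  2 → cabin 3  [load 4/14]
  2 → cabin 3  [load 6/14]
  2 → cabin 3  [load 8/14]
  1 → cabin 3  [load 9/14]
3 cabins opened.

3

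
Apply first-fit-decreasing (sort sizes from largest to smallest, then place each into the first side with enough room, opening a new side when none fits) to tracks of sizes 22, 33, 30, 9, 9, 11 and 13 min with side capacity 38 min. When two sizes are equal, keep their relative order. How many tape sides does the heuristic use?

Sorted descending: 33, 30, 22, 13, 11, 9, 9.
  33 → side 1 (new)  [load 33/38]
  30 → side 2 (new)  [load 30/38]
  22 → side 3 (new)  [load 22/38]
  13 → side 3  [load 35/38]
  11 → side 4 (new)  [load 11/38]
  9 → side 4  [load 20/38]
  9 → side 4  [load 29/38]
4 tape sides opened.

4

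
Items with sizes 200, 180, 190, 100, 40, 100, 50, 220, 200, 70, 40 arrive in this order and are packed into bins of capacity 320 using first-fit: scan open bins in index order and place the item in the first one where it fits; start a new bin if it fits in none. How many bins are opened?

5

  200 → bin 1 (new)  [load 200/320]
  180 → bin 2 (new)  [load 180/320]
  190 → bin 3 (new)  [load 190/320]
  100 → bin 1  [load 300/320]
  40 → bin 2  [load 220/320]
  100 → bin 2  [load 320/320]
  50 → bin 3  [load 240/320]
  220 → bin 4 (new)  [load 220/320]
  200 → bin 5 (new)  [load 200/320]
  70 → bin 3  [load 310/320]
  40 → bin 4  [load 260/320]
5 bins opened.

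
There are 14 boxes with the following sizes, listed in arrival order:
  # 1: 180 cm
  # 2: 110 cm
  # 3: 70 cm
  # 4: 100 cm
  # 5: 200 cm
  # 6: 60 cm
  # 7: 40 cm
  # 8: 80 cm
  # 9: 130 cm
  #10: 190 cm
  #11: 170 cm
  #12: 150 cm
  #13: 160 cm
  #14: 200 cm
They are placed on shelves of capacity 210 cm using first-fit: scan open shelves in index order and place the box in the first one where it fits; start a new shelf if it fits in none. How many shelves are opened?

10

  180 → shelf 1 (new)  [load 180/210]
  110 → shelf 2 (new)  [load 110/210]
  70 → shelf 2  [load 180/210]
  100 → shelf 3 (new)  [load 100/210]
  200 → shelf 4 (new)  [load 200/210]
  60 → shelf 3  [load 160/210]
  40 → shelf 3  [load 200/210]
  80 → shelf 5 (new)  [load 80/210]
  130 → shelf 5  [load 210/210]
  190 → shelf 6 (new)  [load 190/210]
  170 → shelf 7 (new)  [load 170/210]
  150 → shelf 8 (new)  [load 150/210]
  160 → shelf 9 (new)  [load 160/210]
  200 → shelf 10 (new)  [load 200/210]
10 shelves opened.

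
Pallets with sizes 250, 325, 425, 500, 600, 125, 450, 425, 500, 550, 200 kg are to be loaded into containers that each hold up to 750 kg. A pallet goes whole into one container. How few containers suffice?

Total = 600 + 550 + 500 + 500 + 450 + 425 + 425 + 325 + 250 + 200 + 125 = 4350 kg.
Lower bound: ⌈4350/750⌉ = 6 containers.
Also, 7 pallets each exceed 375 kg, and no two of those can share a container, so at least 7 containers are needed.
A packing using 7 containers:
  container 1: 600 + 125 = 725
  container 2: 550 + 200 = 750
  container 3: 500 + 250 = 750
  container 4: 500 = 500
  container 5: 450 = 450
  container 6: 425 + 325 = 750
  container 7: 425 = 425
This matches the lower bound, so 7 is optimal.

7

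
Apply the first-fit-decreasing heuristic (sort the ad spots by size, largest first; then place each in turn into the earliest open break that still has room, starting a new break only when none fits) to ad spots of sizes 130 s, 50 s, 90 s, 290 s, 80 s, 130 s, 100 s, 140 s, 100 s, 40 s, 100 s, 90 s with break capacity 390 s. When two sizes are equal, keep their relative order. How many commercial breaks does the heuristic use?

Sorted descending: 290, 140, 130, 130, 100, 100, 100, 90, 90, 80, 50, 40.
  290 → break 1 (new)  [load 290/390]
  140 → break 2 (new)  [load 140/390]
  130 → break 2  [load 270/390]
  130 → break 3 (new)  [load 130/390]
  100 → break 1  [load 390/390]
  100 → break 2  [load 370/390]
  100 → break 3  [load 230/390]
  90 → break 3  [load 320/390]
  90 → break 4 (new)  [load 90/390]
  80 → break 4  [load 170/390]
  50 → break 3  [load 370/390]
  40 → break 4  [load 210/390]
4 commercial breaks opened.

4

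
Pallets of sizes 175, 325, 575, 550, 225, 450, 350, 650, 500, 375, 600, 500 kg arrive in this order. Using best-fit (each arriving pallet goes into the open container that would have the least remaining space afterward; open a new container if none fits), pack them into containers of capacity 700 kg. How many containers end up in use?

10

  175 → container 1 (new)  [load 175/700]
  325 → container 1  [load 500/700]
  575 → container 2 (new)  [load 575/700]
  550 → container 3 (new)  [load 550/700]
  225 → container 4 (new)  [load 225/700]
  450 → container 4  [load 675/700]
  350 → container 5 (new)  [load 350/700]
  650 → container 6 (new)  [load 650/700]
  500 → container 7 (new)  [load 500/700]
  375 → container 8 (new)  [load 375/700]
  600 → container 9 (new)  [load 600/700]
  500 → container 10 (new)  [load 500/700]
10 containers opened.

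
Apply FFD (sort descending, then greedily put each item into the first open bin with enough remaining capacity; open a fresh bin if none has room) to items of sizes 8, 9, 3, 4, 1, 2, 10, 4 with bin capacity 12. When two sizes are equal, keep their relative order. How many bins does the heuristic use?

4

Sorted descending: 10, 9, 8, 4, 4, 3, 2, 1.
  10 → bin 1 (new)  [load 10/12]
  9 → bin 2 (new)  [load 9/12]
  8 → bin 3 (new)  [load 8/12]
  4 → bin 3  [load 12/12]
  4 → bin 4 (new)  [load 4/12]
  3 → bin 2  [load 12/12]
  2 → bin 1  [load 12/12]
  1 → bin 4  [load 5/12]
4 bins opened.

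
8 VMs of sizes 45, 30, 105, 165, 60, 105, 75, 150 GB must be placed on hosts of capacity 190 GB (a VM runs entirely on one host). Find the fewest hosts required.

5

Total = 165 + 150 + 105 + 105 + 75 + 60 + 45 + 30 = 735 GB.
Lower bound: ⌈735/190⌉ = 4 hosts.
A packing using 5 hosts:
  host 1: 165 = 165
  host 2: 150 + 30 = 180
  host 3: 105 + 75 = 180
  host 4: 105 + 60 = 165
  host 5: 45 = 45
No arrangement into 4 hosts stays within capacity, so 5 is optimal.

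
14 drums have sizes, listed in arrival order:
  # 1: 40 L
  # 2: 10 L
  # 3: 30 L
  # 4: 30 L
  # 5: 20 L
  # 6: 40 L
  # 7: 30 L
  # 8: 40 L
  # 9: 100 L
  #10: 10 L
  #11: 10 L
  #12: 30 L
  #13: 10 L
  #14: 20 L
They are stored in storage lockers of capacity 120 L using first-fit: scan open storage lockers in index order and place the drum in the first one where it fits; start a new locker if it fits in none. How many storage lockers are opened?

4

  40 → locker 1 (new)  [load 40/120]
  10 → locker 1  [load 50/120]
  30 → locker 1  [load 80/120]
  30 → locker 1  [load 110/120]
  20 → locker 2 (new)  [load 20/120]
  40 → locker 2  [load 60/120]
  30 → locker 2  [load 90/120]
  40 → locker 3 (new)  [load 40/120]
  100 → locker 4 (new)  [load 100/120]
  10 → locker 1  [load 120/120]
  10 → locker 2  [load 100/120]
  30 → locker 3  [load 70/120]
  10 → locker 2  [load 110/120]
  20 → locker 3  [load 90/120]
4 storage lockers opened.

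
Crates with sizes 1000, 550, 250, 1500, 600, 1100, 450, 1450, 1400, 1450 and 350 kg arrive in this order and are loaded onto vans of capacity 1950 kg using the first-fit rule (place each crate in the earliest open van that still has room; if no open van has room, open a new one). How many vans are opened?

6

  1000 → van 1 (new)  [load 1000/1950]
  550 → van 1  [load 1550/1950]
  250 → van 1  [load 1800/1950]
  1500 → van 2 (new)  [load 1500/1950]
  600 → van 3 (new)  [load 600/1950]
  1100 → van 3  [load 1700/1950]
  450 → van 2  [load 1950/1950]
  1450 → van 4 (new)  [load 1450/1950]
  1400 → van 5 (new)  [load 1400/1950]
  1450 → van 6 (new)  [load 1450/1950]
  350 → van 4  [load 1800/1950]
6 vans opened.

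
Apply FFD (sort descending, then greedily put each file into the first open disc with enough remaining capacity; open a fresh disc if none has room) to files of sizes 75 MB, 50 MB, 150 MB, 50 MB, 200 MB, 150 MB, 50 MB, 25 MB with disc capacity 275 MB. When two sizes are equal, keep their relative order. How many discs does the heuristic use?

Sorted descending: 200, 150, 150, 75, 50, 50, 50, 25.
  200 → disc 1 (new)  [load 200/275]
  150 → disc 2 (new)  [load 150/275]
  150 → disc 3 (new)  [load 150/275]
  75 → disc 1  [load 275/275]
  50 → disc 2  [load 200/275]
  50 → disc 2  [load 250/275]
  50 → disc 3  [load 200/275]
  25 → disc 2  [load 275/275]
3 discs opened.

3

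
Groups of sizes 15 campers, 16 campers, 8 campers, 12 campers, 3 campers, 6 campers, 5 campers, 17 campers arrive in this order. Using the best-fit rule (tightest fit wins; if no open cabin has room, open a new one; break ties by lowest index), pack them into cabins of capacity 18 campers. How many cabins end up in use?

  15 → cabin 1 (new)  [load 15/18]
  16 → cabin 2 (new)  [load 16/18]
  8 → cabin 3 (new)  [load 8/18]
  12 → cabin 4 (new)  [load 12/18]
  3 → cabin 1  [load 18/18]
  6 → cabin 4  [load 18/18]
  5 → cabin 3  [load 13/18]
  17 → cabin 5 (new)  [load 17/18]
5 cabins opened.

5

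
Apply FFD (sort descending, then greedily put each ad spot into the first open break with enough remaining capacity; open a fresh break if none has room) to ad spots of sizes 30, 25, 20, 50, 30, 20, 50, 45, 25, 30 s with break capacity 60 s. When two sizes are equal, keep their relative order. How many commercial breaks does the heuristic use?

7

Sorted descending: 50, 50, 45, 30, 30, 30, 25, 25, 20, 20.
  50 → break 1 (new)  [load 50/60]
  50 → break 2 (new)  [load 50/60]
  45 → break 3 (new)  [load 45/60]
  30 → break 4 (new)  [load 30/60]
  30 → break 4  [load 60/60]
  30 → break 5 (new)  [load 30/60]
  25 → break 5  [load 55/60]
  25 → break 6 (new)  [load 25/60]
  20 → break 6  [load 45/60]
  20 → break 7 (new)  [load 20/60]
7 commercial breaks opened.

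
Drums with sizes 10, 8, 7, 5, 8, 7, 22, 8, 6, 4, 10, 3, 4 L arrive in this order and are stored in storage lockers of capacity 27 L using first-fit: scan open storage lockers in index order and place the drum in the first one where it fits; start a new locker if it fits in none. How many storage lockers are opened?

4

  10 → locker 1 (new)  [load 10/27]
  8 → locker 1  [load 18/27]
  7 → locker 1  [load 25/27]
  5 → locker 2 (new)  [load 5/27]
  8 → locker 2  [load 13/27]
  7 → locker 2  [load 20/27]
  22 → locker 3 (new)  [load 22/27]
  8 → locker 4 (new)  [load 8/27]
  6 → locker 2  [load 26/27]
  4 → locker 3  [load 26/27]
  10 → locker 4  [load 18/27]
  3 → locker 4  [load 21/27]
  4 → locker 4  [load 25/27]
4 storage lockers opened.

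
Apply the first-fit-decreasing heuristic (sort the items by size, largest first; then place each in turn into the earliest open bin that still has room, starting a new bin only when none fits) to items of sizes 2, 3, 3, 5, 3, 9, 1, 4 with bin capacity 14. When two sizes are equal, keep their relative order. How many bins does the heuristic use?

Sorted descending: 9, 5, 4, 3, 3, 3, 2, 1.
  9 → bin 1 (new)  [load 9/14]
  5 → bin 1  [load 14/14]
  4 → bin 2 (new)  [load 4/14]
  3 → bin 2  [load 7/14]
  3 → bin 2  [load 10/14]
  3 → bin 2  [load 13/14]
  2 → bin 3 (new)  [load 2/14]
  1 → bin 2  [load 14/14]
3 bins opened.

3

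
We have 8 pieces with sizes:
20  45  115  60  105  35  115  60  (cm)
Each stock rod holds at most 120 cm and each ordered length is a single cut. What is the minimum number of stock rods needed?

Total = 115 + 115 + 105 + 60 + 60 + 45 + 35 + 20 = 555 cm.
Lower bound: ⌈555/120⌉ = 5 stock rods.
A packing using 5 stock rods:
  stock rod 1: 115 = 115
  stock rod 2: 115 = 115
  stock rod 3: 105 = 105
  stock rod 4: 60 + 60 = 120
  stock rod 5: 45 + 35 + 20 = 100
This matches the lower bound, so 5 is optimal.

5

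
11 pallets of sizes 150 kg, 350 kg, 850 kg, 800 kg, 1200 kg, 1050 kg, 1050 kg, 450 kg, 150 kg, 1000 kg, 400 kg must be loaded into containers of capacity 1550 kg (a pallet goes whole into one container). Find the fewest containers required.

Total = 1200 + 1050 + 1050 + 1000 + 850 + 800 + 450 + 400 + 350 + 150 + 150 = 7450 kg.
Lower bound: ⌈7450/1550⌉ = 5 containers.
Also, 6 pallets each exceed 775 kg, and no two of those can share a container, so at least 6 containers are needed.
A packing using 6 containers:
  container 1: 1200 + 350 = 1550
  container 2: 1050 + 450 = 1500
  container 3: 1050 + 400 = 1450
  container 4: 1000 + 150 + 150 = 1300
  container 5: 850 = 850
  container 6: 800 = 800
This matches the lower bound, so 6 is optimal.

6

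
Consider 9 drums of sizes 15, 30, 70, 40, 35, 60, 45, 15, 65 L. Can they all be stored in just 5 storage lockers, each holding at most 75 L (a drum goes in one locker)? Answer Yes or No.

Total = 375 L; ⌈375/75⌉ = 5.
The bound of 5 does not rule out 5, but exhaustive search shows no assignment into 5 storage lockers of capacity 75 L exists — the minimum is 6.

No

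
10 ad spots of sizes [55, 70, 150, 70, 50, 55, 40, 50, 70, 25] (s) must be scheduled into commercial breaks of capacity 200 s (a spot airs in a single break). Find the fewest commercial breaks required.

Total = 150 + 70 + 70 + 70 + 55 + 55 + 50 + 50 + 40 + 25 = 635 s.
Lower bound: ⌈635/200⌉ = 4 commercial breaks.
A packing using 4 commercial breaks:
  break 1: 150 + 50 = 200
  break 2: 70 + 70 + 55 = 195
  break 3: 70 + 55 + 50 + 25 = 200
  break 4: 40 = 40
This matches the lower bound, so 4 is optimal.

4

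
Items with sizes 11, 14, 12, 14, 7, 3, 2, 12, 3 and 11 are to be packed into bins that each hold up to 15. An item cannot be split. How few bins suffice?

Total = 14 + 14 + 12 + 12 + 11 + 11 + 7 + 3 + 3 + 2 = 89.
Lower bound: ⌈89/15⌉ = 6 bins.
A packing using 7 bins:
  bin 1: 14 = 14
  bin 2: 14 = 14
  bin 3: 12 + 3 = 15
  bin 4: 12 + 3 = 15
  bin 5: 11 + 2 = 13
  bin 6: 11 = 11
  bin 7: 7 = 7
No arrangement into 6 bins stays within capacity, so 7 is optimal.

7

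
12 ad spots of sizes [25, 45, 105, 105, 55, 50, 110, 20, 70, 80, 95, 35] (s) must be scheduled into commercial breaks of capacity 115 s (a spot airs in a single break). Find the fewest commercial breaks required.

8

Total = 110 + 105 + 105 + 95 + 80 + 70 + 55 + 50 + 45 + 35 + 25 + 20 = 795 s.
Lower bound: ⌈795/115⌉ = 7 commercial breaks.
A packing using 8 commercial breaks:
  break 1: 110 = 110
  break 2: 105 = 105
  break 3: 105 = 105
  break 4: 95 + 20 = 115
  break 5: 80 + 35 = 115
  break 6: 70 + 45 = 115
  break 7: 55 + 50 = 105
  break 8: 25 = 25
No arrangement into 7 commercial breaks stays within capacity, so 8 is optimal.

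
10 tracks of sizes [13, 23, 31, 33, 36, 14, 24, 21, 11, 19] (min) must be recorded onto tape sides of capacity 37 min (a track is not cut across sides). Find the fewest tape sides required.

7

Total = 36 + 33 + 31 + 24 + 23 + 21 + 19 + 14 + 13 + 11 = 225 min.
Lower bound: ⌈225/37⌉ = 7 tape sides.
A packing using 7 tape sides:
  side 1: 36 = 36
  side 2: 33 = 33
  side 3: 31 = 31
  side 4: 24 + 13 = 37
  side 5: 23 + 14 = 37
  side 6: 21 + 11 = 32
  side 7: 19 = 19
This matches the lower bound, so 7 is optimal.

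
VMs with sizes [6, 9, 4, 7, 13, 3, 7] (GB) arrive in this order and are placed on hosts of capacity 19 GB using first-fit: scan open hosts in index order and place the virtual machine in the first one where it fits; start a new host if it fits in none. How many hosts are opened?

3

  6 → host 1 (new)  [load 6/19]
  9 → host 1  [load 15/19]
  4 → host 1  [load 19/19]
  7 → host 2 (new)  [load 7/19]
  13 → host 3 (new)  [load 13/19]
  3 → host 2  [load 10/19]
  7 → host 2  [load 17/19]
3 hosts opened.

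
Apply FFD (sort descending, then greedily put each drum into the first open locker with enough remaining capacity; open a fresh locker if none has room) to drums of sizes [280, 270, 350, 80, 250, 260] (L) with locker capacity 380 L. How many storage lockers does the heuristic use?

Sorted descending: 350, 280, 270, 260, 250, 80.
  350 → locker 1 (new)  [load 350/380]
  280 → locker 2 (new)  [load 280/380]
  270 → locker 3 (new)  [load 270/380]
  260 → locker 4 (new)  [load 260/380]
  250 → locker 5 (new)  [load 250/380]
  80 → locker 2  [load 360/380]
5 storage lockers opened.

5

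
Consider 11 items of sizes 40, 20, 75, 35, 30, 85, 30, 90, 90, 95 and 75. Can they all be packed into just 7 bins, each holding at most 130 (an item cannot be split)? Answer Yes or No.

Yes

A valid assignment using 6 bins:
  bin 1: 95 + 35 = 130
  bin 2: 90 + 40 = 130
  bin 3: 90 + 30 = 120
  bin 4: 85 + 30 = 115
  bin 5: 75 + 20 = 95
  bin 6: 75 = 75
That uses only 6 ≤ 7, so 7 bins are enough.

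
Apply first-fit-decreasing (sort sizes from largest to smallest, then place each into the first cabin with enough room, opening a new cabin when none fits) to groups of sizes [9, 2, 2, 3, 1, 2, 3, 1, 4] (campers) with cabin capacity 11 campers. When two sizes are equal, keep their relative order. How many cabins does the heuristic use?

Sorted descending: 9, 4, 3, 3, 2, 2, 2, 1, 1.
  9 → cabin 1 (new)  [load 9/11]
  4 → cabin 2 (new)  [load 4/11]
  3 → cabin 2  [load 7/11]
  3 → cabin 2  [load 10/11]
  2 → cabin 1  [load 11/11]
  2 → cabin 3 (new)  [load 2/11]
  2 → cabin 3  [load 4/11]
  1 → cabin 2  [load 11/11]
  1 → cabin 3  [load 5/11]
3 cabins opened.

3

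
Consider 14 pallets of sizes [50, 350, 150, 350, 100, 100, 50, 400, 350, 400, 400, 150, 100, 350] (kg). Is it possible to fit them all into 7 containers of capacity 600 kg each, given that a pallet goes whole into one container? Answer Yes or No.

A valid assignment using 7 containers:
  container 1: 400 + 150 + 50 = 600
  container 2: 400 + 150 + 50 = 600
  container 3: 400 + 100 + 100 = 600
  container 4: 350 + 100 = 450
  container 5: 350 = 350
  container 6: 350 = 350
  container 7: 350 = 350
Every load is within 600 kg, so 7 containers suffice.

Yes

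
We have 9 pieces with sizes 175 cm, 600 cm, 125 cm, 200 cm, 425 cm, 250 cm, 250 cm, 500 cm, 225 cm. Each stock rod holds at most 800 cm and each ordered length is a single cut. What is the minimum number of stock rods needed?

Total = 600 + 500 + 425 + 250 + 250 + 225 + 200 + 175 + 125 = 2750 cm.
Lower bound: ⌈2750/800⌉ = 4 stock rods.
A packing using 4 stock rods:
  stock rod 1: 600 + 200 = 800
  stock rod 2: 500 + 250 = 750
  stock rod 3: 425 + 250 + 125 = 800
  stock rod 4: 225 + 175 = 400
This matches the lower bound, so 4 is optimal.

4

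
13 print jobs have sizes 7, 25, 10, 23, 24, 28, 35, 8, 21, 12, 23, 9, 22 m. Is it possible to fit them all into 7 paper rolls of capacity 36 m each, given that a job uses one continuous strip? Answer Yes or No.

Total = 247 m; ⌈247/36⌉ = 7.
8 print jobs each exceed half the capacity and cannot share a roll, forcing at least 8 paper rolls.
At least 8 paper rolls are required, but only 7 are allowed.

No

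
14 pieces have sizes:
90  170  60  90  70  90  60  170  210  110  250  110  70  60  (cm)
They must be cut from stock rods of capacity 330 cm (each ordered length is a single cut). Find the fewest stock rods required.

Total = 250 + 210 + 170 + 170 + 110 + 110 + 90 + 90 + 90 + 70 + 70 + 60 + 60 + 60 = 1610 cm.
Lower bound: ⌈1610/330⌉ = 5 stock rods.
A packing using 5 stock rods:
  stock rod 1: 250 + 70 = 320
  stock rod 2: 210 + 110 = 320
  stock rod 3: 170 + 90 + 70 = 330
  stock rod 4: 170 + 90 + 60 = 320
  stock rod 5: 110 + 90 + 60 + 60 = 320
This matches the lower bound, so 5 is optimal.

5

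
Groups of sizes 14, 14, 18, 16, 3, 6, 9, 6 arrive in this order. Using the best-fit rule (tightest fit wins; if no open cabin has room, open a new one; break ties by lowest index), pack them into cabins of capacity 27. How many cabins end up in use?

  14 → cabin 1 (new)  [load 14/27]
  14 → cabin 2 (new)  [load 14/27]
  18 → cabin 3 (new)  [load 18/27]
  16 → cabin 4 (new)  [load 16/27]
  3 → cabin 3  [load 21/27]
  6 → cabin 3  [load 27/27]
  9 → cabin 4  [load 25/27]
  6 → cabin 1  [load 20/27]
4 cabins opened.

4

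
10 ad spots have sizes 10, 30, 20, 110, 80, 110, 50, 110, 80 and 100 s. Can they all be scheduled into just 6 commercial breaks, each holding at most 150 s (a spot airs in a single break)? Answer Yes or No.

A valid assignment using 6 commercial breaks:
  break 1: 110 + 30 + 10 = 150
  break 2: 110 + 20 = 130
  break 3: 110 = 110
  break 4: 100 + 50 = 150
  break 5: 80 = 80
  break 6: 80 = 80
Every load is within 150 s, so 6 commercial breaks suffice.

Yes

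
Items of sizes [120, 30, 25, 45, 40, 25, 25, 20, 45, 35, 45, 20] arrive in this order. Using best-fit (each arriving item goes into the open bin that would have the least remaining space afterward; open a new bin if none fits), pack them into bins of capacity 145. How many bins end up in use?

  120 → bin 1 (new)  [load 120/145]
  30 → bin 2 (new)  [load 30/145]
  25 → bin 1  [load 145/145]
  45 → bin 2  [load 75/145]
  40 → bin 2  [load 115/145]
  25 → bin 2  [load 140/145]
  25 → bin 3 (new)  [load 25/145]
  20 → bin 3  [load 45/145]
  45 → bin 3  [load 90/145]
  35 → bin 3  [load 125/145]
  45 → bin 4 (new)  [load 45/145]
  20 → bin 3  [load 145/145]
4 bins opened.

4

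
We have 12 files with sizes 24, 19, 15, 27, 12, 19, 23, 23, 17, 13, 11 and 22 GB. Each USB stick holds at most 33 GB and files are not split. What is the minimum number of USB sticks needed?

8

Total = 27 + 24 + 23 + 23 + 22 + 19 + 19 + 17 + 15 + 13 + 12 + 11 = 225 GB.
Lower bound: ⌈225/33⌉ = 7 USB sticks.
Also, 8 files each exceed 33/2 GB, and no two of those can share a USB stick, so at least 8 USB sticks are needed.
A packing using 8 USB sticks:
  USB stick 1: 27 = 27
  USB stick 2: 24 = 24
  USB stick 3: 23 = 23
  USB stick 4: 23 = 23
  USB stick 5: 22 + 11 = 33
  USB stick 6: 19 + 13 = 32
  USB stick 7: 19 + 12 = 31
  USB stick 8: 17 + 15 = 32
This matches the lower bound, so 8 is optimal.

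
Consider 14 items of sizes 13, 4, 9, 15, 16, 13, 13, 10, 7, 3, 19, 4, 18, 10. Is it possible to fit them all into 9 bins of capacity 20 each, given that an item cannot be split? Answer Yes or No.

A valid assignment using 9 bins:
  bin 1: 19 = 19
  bin 2: 18 = 18
  bin 3: 16 + 4 = 20
  bin 4: 15 + 4 = 19
  bin 5: 13 + 7 = 20
  bin 6: 13 + 3 = 16
  bin 7: 13 = 13
  bin 8: 10 + 10 = 20
  bin 9: 9 = 9
Every load is within 20, so 9 bins suffice.

Yes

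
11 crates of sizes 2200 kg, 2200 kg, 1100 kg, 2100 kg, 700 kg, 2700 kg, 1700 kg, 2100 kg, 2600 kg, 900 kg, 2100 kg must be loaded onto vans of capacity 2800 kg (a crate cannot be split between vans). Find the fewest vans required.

Total = 2700 + 2600 + 2200 + 2200 + 2100 + 2100 + 2100 + 1700 + 1100 + 900 + 700 = 20400 kg.
Lower bound: ⌈20400/2800⌉ = 8 vans.
A packing using 9 vans:
  van 1: 2700 = 2700
  van 2: 2600 = 2600
  van 3: 2200 = 2200
  van 4: 2200 = 2200
  van 5: 2100 + 700 = 2800
  van 6: 2100 = 2100
  van 7: 2100 = 2100
  van 8: 1700 + 1100 = 2800
  van 9: 900 = 900
No arrangement into 8 vans stays within capacity, so 9 is optimal.

9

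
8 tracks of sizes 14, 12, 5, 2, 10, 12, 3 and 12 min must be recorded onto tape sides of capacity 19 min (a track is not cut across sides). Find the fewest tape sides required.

5

Total = 14 + 12 + 12 + 12 + 10 + 5 + 3 + 2 = 70 min.
Lower bound: ⌈70/19⌉ = 4 tape sides.
Also, 5 tracks each exceed 19/2 min, and no two of those can share a side, so at least 5 tape sides are needed.
A packing using 5 tape sides:
  side 1: 14 + 5 = 19
  side 2: 12 + 3 + 2 = 17
  side 3: 12 = 12
  side 4: 12 = 12
  side 5: 10 = 10
This matches the lower bound, so 5 is optimal.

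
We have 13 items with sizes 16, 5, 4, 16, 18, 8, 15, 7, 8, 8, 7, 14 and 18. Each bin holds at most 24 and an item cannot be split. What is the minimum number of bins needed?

Total = 18 + 18 + 16 + 16 + 15 + 14 + 8 + 8 + 8 + 7 + 7 + 5 + 4 = 144.
Lower bound: ⌈144/24⌉ = 6 bins.
A packing using 7 bins:
  bin 1: 18 + 5 = 23
  bin 2: 18 + 4 = 22
  bin 3: 16 + 8 = 24
  bin 4: 16 + 8 = 24
  bin 5: 15 + 8 = 23
  bin 6: 14 + 7 = 21
  bin 7: 7 = 7
No arrangement into 6 bins stays within capacity, so 7 is optimal.

7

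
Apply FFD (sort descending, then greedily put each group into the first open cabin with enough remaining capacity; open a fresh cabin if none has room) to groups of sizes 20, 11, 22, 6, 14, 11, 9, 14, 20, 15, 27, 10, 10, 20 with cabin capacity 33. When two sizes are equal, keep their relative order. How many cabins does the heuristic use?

Sorted descending: 27, 22, 20, 20, 20, 15, 14, 14, 11, 11, 10, 10, 9, 6.
  27 → cabin 1 (new)  [load 27/33]
  22 → cabin 2 (new)  [load 22/33]
  20 → cabin 3 (new)  [load 20/33]
  20 → cabin 4 (new)  [load 20/33]
  20 → cabin 5 (new)  [load 20/33]
  15 → cabin 6 (new)  [load 15/33]
  14 → cabin 6  [load 29/33]
  14 → cabin 7 (new)  [load 14/33]
  11 → cabin 2  [load 33/33]
  11 → cabin 3  [load 31/33]
  10 → cabin 4  [load 30/33]
  10 → cabin 5  [load 30/33]
  9 → cabin 7  [load 23/33]
  6 → cabin 1  [load 33/33]
7 cabins opened.

7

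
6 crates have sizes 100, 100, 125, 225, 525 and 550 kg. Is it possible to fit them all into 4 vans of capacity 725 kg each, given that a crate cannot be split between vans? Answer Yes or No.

A valid assignment using 3 vans:
  van 1: 550 + 125 = 675
  van 2: 525 + 100 + 100 = 725
  van 3: 225 = 225
That uses only 3 ≤ 4, so 4 vans are enough.

Yes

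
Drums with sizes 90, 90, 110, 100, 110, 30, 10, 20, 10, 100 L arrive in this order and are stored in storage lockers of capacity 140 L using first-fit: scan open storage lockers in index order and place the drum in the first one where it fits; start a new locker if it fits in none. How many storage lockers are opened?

6

  90 → locker 1 (new)  [load 90/140]
  90 → locker 2 (new)  [load 90/140]
  110 → locker 3 (new)  [load 110/140]
  100 → locker 4 (new)  [load 100/140]
  110 → locker 5 (new)  [load 110/140]
  30 → locker 1  [load 120/140]
  10 → locker 1  [load 130/140]
  20 → locker 2  [load 110/140]
  10 → locker 1  [load 140/140]
  100 → locker 6 (new)  [load 100/140]
6 storage lockers opened.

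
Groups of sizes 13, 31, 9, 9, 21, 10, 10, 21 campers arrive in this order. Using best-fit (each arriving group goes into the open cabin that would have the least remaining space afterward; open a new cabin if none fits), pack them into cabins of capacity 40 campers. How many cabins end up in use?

  13 → cabin 1 (new)  [load 13/40]
  31 → cabin 2 (new)  [load 31/40]
  9 → cabin 2  [load 40/40]
  9 → cabin 1  [load 22/40]
  21 → cabin 3 (new)  [load 21/40]
  10 → cabin 1  [load 32/40]
  10 → cabin 3  [load 31/40]
  21 → cabin 4 (new)  [load 21/40]
4 cabins opened.

4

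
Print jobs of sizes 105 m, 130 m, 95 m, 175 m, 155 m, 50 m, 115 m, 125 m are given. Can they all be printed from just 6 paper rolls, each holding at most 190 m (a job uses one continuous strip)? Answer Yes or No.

Total = 950 m; ⌈950/190⌉ = 5.
6 print jobs each exceed half the capacity and cannot share a roll, forcing at least 6 paper rolls.
The bound of 6 does not rule out 6, but exhaustive search shows no assignment into 6 paper rolls of capacity 190 m exists — the minimum is 7.

No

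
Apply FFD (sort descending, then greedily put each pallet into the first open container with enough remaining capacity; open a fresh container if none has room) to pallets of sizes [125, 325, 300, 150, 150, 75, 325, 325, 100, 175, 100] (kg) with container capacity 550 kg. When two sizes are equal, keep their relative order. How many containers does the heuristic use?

5

Sorted descending: 325, 325, 325, 300, 175, 150, 150, 125, 100, 100, 75.
  325 → container 1 (new)  [load 325/550]
  325 → container 2 (new)  [load 325/550]
  325 → container 3 (new)  [load 325/550]
  300 → container 4 (new)  [load 300/550]
  175 → container 1  [load 500/550]
  150 → container 2  [load 475/550]
  150 → container 3  [load 475/550]
  125 → container 4  [load 425/550]
  100 → container 4  [load 525/550]
  100 → container 5 (new)  [load 100/550]
  75 → container 2  [load 550/550]
5 containers opened.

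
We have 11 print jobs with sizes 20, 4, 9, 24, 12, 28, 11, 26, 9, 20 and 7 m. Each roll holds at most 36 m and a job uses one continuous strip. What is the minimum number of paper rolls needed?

Total = 28 + 26 + 24 + 20 + 20 + 12 + 11 + 9 + 9 + 7 + 4 = 170 m.
Lower bound: ⌈170/36⌉ = 5 paper rolls.
A packing using 5 paper rolls:
  roll 1: 28 + 7 = 35
  roll 2: 26 + 9 = 35
  roll 3: 24 + 12 = 36
  roll 4: 20 + 11 + 4 = 35
  roll 5: 20 + 9 = 29
This matches the lower bound, so 5 is optimal.

5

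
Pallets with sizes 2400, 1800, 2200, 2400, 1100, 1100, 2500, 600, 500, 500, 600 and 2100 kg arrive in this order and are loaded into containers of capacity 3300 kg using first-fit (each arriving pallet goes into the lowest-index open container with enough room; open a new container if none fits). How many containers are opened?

  2400 → container 1 (new)  [load 2400/3300]
  1800 → container 2 (new)  [load 1800/3300]
  2200 → container 3 (new)  [load 2200/3300]
  2400 → container 4 (new)  [load 2400/3300]
  1100 → container 2  [load 2900/3300]
  1100 → container 3  [load 3300/3300]
  2500 → container 5 (new)  [load 2500/3300]
  600 → container 1  [load 3000/3300]
  500 → container 4  [load 2900/3300]
  500 → container 5  [load 3000/3300]
  600 → container 6 (new)  [load 600/3300]
  2100 → container 6  [load 2700/3300]
6 containers opened.

6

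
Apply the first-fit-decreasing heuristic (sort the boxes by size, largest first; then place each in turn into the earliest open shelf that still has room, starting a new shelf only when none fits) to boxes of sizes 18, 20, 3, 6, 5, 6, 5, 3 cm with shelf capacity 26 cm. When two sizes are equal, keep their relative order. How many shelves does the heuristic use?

3

Sorted descending: 20, 18, 6, 6, 5, 5, 3, 3.
  20 → shelf 1 (new)  [load 20/26]
  18 → shelf 2 (new)  [load 18/26]
  6 → shelf 1  [load 26/26]
  6 → shelf 2  [load 24/26]
  5 → shelf 3 (new)  [load 5/26]
  5 → shelf 3  [load 10/26]
  3 → shelf 3  [load 13/26]
  3 → shelf 3  [load 16/26]
3 shelves opened.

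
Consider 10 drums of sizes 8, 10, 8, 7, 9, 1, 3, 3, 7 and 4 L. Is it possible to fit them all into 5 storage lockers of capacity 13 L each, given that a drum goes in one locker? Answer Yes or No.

Total = 60 L; ⌈60/13⌉ = 5.
6 drums each exceed half the capacity and cannot share a locker, forcing at least 6 storage lockers.
At least 6 storage lockers are required, but only 5 are allowed.

No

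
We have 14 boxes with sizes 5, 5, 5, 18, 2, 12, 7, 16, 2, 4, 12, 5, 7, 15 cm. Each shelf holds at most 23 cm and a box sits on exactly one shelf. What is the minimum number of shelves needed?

6

Total = 18 + 16 + 15 + 12 + 12 + 7 + 7 + 5 + 5 + 5 + 5 + 4 + 2 + 2 = 115 cm.
Lower bound: ⌈115/23⌉ = 5 shelves.
A packing using 6 shelves:
  shelf 1: 18 + 5 = 23
  shelf 2: 16 + 7 = 23
  shelf 3: 15 + 7 = 22
  shelf 4: 12 + 5 + 5 = 22
  shelf 5: 12 + 5 + 4 + 2 = 23
  shelf 6: 2 = 2
No arrangement into 5 shelves stays within capacity, so 6 is optimal.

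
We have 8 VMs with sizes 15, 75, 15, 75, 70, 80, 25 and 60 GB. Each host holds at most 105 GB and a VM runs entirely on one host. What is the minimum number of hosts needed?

5

Total = 80 + 75 + 75 + 70 + 60 + 25 + 15 + 15 = 415 GB.
Lower bound: ⌈415/105⌉ = 4 hosts.
Also, 5 VMs each exceed 105/2 GB, and no two of those can share a host, so at least 5 hosts are needed.
A packing using 5 hosts:
  host 1: 80 + 25 = 105
  host 2: 75 + 15 + 15 = 105
  host 3: 75 = 75
  host 4: 70 = 70
  host 5: 60 = 60
This matches the lower bound, so 5 is optimal.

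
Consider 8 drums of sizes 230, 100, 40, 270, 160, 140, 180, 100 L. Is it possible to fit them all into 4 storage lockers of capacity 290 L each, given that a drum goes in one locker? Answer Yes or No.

No

Total = 1220 L; ⌈1220/290⌉ = 5.
At least 5 storage lockers are required, but only 4 are allowed.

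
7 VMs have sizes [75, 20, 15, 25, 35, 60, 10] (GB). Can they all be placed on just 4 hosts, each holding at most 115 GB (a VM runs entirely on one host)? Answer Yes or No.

Yes

A valid assignment using 3 hosts:
  host 1: 75 + 35 = 110
  host 2: 60 + 25 + 20 + 10 = 115
  host 3: 15 = 15
That uses only 3 ≤ 4, so 4 hosts are enough.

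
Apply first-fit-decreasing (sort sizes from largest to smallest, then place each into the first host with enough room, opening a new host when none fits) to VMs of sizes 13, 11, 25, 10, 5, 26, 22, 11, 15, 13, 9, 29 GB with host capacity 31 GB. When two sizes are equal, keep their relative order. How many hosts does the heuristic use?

7

Sorted descending: 29, 26, 25, 22, 15, 13, 13, 11, 11, 10, 9, 5.
  29 → host 1 (new)  [load 29/31]
  26 → host 2 (new)  [load 26/31]
  25 → host 3 (new)  [load 25/31]
  22 → host 4 (new)  [load 22/31]
  15 → host 5 (new)  [load 15/31]
  13 → host 5  [load 28/31]
  13 → host 6 (new)  [load 13/31]
  11 → host 6  [load 24/31]
  11 → host 7 (new)  [load 11/31]
  10 → host 7  [load 21/31]
  9 → host 4  [load 31/31]
  5 → host 2  [load 31/31]
7 hosts opened.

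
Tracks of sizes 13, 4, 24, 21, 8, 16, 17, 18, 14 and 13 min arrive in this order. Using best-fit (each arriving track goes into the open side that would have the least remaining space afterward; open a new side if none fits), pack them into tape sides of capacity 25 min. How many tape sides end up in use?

8

  13 → side 1 (new)  [load 13/25]
  4 → side 1  [load 17/25]
  24 → side 2 (new)  [load 24/25]
  21 → side 3 (new)  [load 21/25]
  8 → side 1  [load 25/25]
  16 → side 4 (new)  [load 16/25]
  17 → side 5 (new)  [load 17/25]
  18 → side 6 (new)  [load 18/25]
  14 → side 7 (new)  [load 14/25]
  13 → side 8 (new)  [load 13/25]
8 tape sides opened.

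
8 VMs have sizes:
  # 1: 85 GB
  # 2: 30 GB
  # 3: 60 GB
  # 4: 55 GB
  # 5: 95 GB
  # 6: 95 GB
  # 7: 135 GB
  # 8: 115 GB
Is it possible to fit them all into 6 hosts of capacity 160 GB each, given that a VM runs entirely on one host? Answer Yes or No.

A valid assignment using 5 hosts:
  host 1: 135 = 135
  host 2: 115 + 30 = 145
  host 3: 95 + 60 = 155
  host 4: 95 + 55 = 150
  host 5: 85 = 85
That uses only 5 ≤ 6, so 6 hosts are enough.

Yes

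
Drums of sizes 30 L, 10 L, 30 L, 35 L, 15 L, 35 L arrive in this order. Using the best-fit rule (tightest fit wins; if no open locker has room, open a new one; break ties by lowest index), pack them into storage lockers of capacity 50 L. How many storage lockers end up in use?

4

  30 → locker 1 (new)  [load 30/50]
  10 → locker 1  [load 40/50]
  30 → locker 2 (new)  [load 30/50]
  35 → locker 3 (new)  [load 35/50]
  15 → locker 3  [load 50/50]
  35 → locker 4 (new)  [load 35/50]
4 storage lockers opened.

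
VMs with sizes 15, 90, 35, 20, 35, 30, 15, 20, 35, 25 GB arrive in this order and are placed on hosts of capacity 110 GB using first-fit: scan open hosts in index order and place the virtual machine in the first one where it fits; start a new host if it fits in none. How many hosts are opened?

3

  15 → host 1 (new)  [load 15/110]
  90 → host 1  [load 105/110]
  35 → host 2 (new)  [load 35/110]
  20 → host 2  [load 55/110]
  35 → host 2  [load 90/110]
  30 → host 3 (new)  [load 30/110]
  15 → host 2  [load 105/110]
  20 → host 3  [load 50/110]
  35 → host 3  [load 85/110]
  25 → host 3  [load 110/110]
3 hosts opened.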